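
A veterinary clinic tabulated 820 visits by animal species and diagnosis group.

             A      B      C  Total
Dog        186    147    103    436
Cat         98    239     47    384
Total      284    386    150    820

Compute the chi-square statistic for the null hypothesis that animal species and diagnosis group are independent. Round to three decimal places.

Grand total N = 820.
Expected counts (row total × column total / N):
  Dog, A: 436×284/820 = 151.0049
  Dog, B: 436×386/820 = 205.2390
  Dog, C: 436×150/820 = 79.7561
  Cat, A: 384×284/820 = 132.9951
  Cat, B: 384×386/820 = 180.7610
  Cat, C: 384×150/820 = 70.2439
Contributions (O − E)²/E:
  (186 − 151.0049)²/151.0049 = 8.1100
  (147 − 205.2390)²/205.2390 = 16.5260
  (103 − 79.7561)²/79.7561 = 6.7741
  (98 − 132.9951)²/132.9951 = 9.2083
  (239 − 180.7610)²/180.7610 = 18.7639
  (47 − 70.2439)²/70.2439 = 7.6915
χ² = 8.1100 + 16.5260 + 6.7741 + 9.2083 + 18.7639 + 7.6915 = 67.074

67.074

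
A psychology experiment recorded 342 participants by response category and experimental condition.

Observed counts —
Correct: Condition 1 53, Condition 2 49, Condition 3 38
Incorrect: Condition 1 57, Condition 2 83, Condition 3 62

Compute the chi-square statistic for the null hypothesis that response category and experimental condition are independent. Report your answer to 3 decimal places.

Row totals: 140, 202. Column totals: 110, 132, 100. Grand total N = 342.
Expected counts (row total × column total / N):
  Correct, Condition 1: 140×110/342 = 45.0292
  Correct, Condition 2: 140×132/342 = 54.0351
  Correct, Condition 3: 140×100/342 = 40.9357
  Incorrect, Condition 1: 202×110/342 = 64.9708
  Incorrect, Condition 2: 202×132/342 = 77.9649
  Incorrect, Condition 3: 202×100/342 = 59.0643
Contributions (O − E)²/E:
  (53 − 45.0292)²/45.0292 = 1.4109
  (49 − 54.0351)²/54.0351 = 0.4692
  (38 − 40.9357)²/40.9357 = 0.2105
  (57 − 64.9708)²/64.9708 = 0.9779
  (83 − 77.9649)²/77.9649 = 0.3252
  (62 − 59.0643)²/59.0643 = 0.1459
χ² = 1.4109 + 0.4692 + 0.2105 + 0.9779 + 0.3252 + 0.1459 = 3.540

3.540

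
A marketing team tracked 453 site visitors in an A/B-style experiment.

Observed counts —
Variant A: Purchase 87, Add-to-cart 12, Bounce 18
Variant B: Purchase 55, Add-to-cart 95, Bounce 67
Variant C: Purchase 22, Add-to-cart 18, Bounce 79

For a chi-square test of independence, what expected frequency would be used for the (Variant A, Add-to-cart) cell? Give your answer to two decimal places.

Row total (Variant A) = 117; column total (Add-to-cart) = 125; grand total N = 453.
Expected count = (row total × column total) / N = 117 × 125 / 453 = 32.28.

32.28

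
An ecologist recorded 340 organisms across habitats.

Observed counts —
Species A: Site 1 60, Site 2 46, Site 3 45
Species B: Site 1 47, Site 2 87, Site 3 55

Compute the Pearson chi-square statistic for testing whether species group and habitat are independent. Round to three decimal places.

11.110

Row totals: 151, 189. Column totals: 107, 133, 100. Grand total N = 340.
Expected counts (row total × column total / N):
  Species A, Site 1: 151×107/340 = 47.5206
  Species A, Site 2: 151×133/340 = 59.0676
  Species A, Site 3: 151×100/340 = 44.4118
  Species B, Site 1: 189×107/340 = 59.4794
  Species B, Site 2: 189×133/340 = 73.9324
  Species B, Site 3: 189×100/340 = 55.5882
Contributions (O − E)²/E:
  (60 − 47.5206)²/47.5206 = 3.2772
  (46 − 59.0676)²/59.0676 = 2.8910
  (45 − 44.4118)²/44.4118 = 0.0078
  (47 − 59.4794)²/59.4794 = 2.6183
  (87 − 73.9324)²/73.9324 = 2.3097
  (55 − 55.5882)²/55.5882 = 0.0062
χ² = 3.2772 + 2.8910 + 0.0078 + 2.6183 + 2.3097 + 0.0062 = 11.110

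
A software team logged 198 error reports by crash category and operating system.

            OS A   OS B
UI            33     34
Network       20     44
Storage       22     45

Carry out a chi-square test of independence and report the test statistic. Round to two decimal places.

Row totals: 67, 64, 67. Column totals: 75, 123. Grand total N = 198.
Expected counts (row total × column total / N):
  UI, OS A: 67×75/198 = 25.379
  UI, OS B: 67×123/198 = 41.621
  Network, OS A: 64×75/198 = 24.242
  Network, OS B: 64×123/198 = 39.758
  Storage, OS A: 67×75/198 = 25.379
  Storage, OS B: 67×123/198 = 41.621
Contributions (O − E)²/E:
  (33 − 25.379)²/25.379 = 2.2885
  (34 − 41.621)²/41.621 = 1.3954
  (20 − 24.242)²/24.242 = 0.7423
  (44 − 39.758)²/39.758 = 0.4526
  (22 − 25.379)²/25.379 = 0.4499
  (45 − 41.621)²/41.621 = 0.2743
χ² = 2.2885 + 1.3954 + 0.7423 + 0.4526 + 0.4499 + 0.2743 = 5.60

5.60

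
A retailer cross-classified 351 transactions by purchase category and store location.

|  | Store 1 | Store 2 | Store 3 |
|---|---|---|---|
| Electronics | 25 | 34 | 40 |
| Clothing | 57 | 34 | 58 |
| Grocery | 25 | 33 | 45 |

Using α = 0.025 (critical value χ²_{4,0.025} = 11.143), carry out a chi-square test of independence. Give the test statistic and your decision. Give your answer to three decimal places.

Row totals: 99, 149, 103. Column totals: 107, 101, 143. Grand total N = 351.
Expected counts (row total × column total / N):
  Electronics, Store 1: 99×107/351 = 30.17949
  Electronics, Store 2: 99×101/351 = 28.48718
  Electronics, Store 3: 99×143/351 = 40.33333
  Clothing, Store 1: 149×107/351 = 45.42165
  Clothing, Store 2: 149×101/351 = 42.87464
  Clothing, Store 3: 149×143/351 = 60.70370
  Grocery, Store 1: 103×107/351 = 31.39886
  Grocery, Store 2: 103×101/351 = 29.63818
  Grocery, Store 3: 103×143/351 = 41.96296
Contributions (O − E)²/E:
  (25 − 30.17949)²/30.17949 = 0.8889
  (34 − 28.48718)²/28.48718 = 1.0668
  (40 − 40.33333)²/40.33333 = 0.0028
  (57 − 45.42165)²/45.42165 = 2.9514
  (34 − 42.87464)²/42.87464 = 1.8370
  (58 − 60.70370)²/60.70370 = 0.1204
  (25 − 31.39886)²/31.39886 = 1.3040
  (33 − 29.63818)²/29.63818 = 0.3813
  (45 − 41.96296)²/41.96296 = 0.2198
χ² = 0.8889 + 1.0668 + 0.0028 + 2.9514 + 1.8370 + 0.1204 + 1.3040 + 0.3813 + 0.2198 = 8.772
df = (3−1)(3−1) = 4. Since 8.772 < 11.143, fail to reject the null hypothesis of independence at α = 0.025.

8.772; fail to reject H₀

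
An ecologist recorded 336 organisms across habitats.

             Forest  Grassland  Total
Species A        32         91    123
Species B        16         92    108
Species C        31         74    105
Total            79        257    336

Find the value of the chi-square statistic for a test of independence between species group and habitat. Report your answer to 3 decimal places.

Grand total N = 336.
Expected counts (row total × column total / N):
  Species A, Forest: 123×79/336 = 28.9196
  Species A, Grassland: 123×257/336 = 94.0804
  Species B, Forest: 108×79/336 = 25.3929
  Species B, Grassland: 108×257/336 = 82.6071
  Species C, Forest: 105×79/336 = 24.6875
  Species C, Grassland: 105×257/336 = 80.3125
Contributions (O − E)²/E:
  (32 − 28.9196)²/28.9196 = 0.3281
  (91 − 94.0804)²/94.0804 = 0.1009
  (16 − 25.3929)²/25.3929 = 3.4745
  (92 − 82.6071)²/82.6071 = 1.0680
  (31 − 24.6875)²/24.6875 = 1.6141
  (74 − 80.3125)²/80.3125 = 0.4962
χ² = 0.3281 + 0.1009 + 3.4745 + 1.0680 + 1.6141 + 0.4962 = 7.082

7.082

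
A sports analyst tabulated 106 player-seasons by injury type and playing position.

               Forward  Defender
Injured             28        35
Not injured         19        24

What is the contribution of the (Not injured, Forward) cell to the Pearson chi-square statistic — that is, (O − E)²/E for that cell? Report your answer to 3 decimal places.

Row total (Not injured) = 43; column total (Forward) = 47; N = 106.
Expected count E = 43 × 47 / 106 = 19.0660.
Contribution = (O − E)²/E = (19 − 19.0660)² / 19.0660 = 0.000.

0.000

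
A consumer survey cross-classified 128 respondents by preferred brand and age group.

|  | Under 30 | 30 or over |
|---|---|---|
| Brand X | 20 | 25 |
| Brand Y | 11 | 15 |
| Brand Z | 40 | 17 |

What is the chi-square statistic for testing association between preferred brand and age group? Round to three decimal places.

9.028

Row totals: 45, 26, 57. Column totals: 71, 57. Grand total N = 128.
Expected counts (row total × column total / N):
  Brand X, Under 30: 45×71/128 = 24.9609
  Brand X, 30 or over: 45×57/128 = 20.0391
  Brand Y, Under 30: 26×71/128 = 14.4219
  Brand Y, 30 or over: 26×57/128 = 11.5781
  Brand Z, Under 30: 57×71/128 = 31.6172
  Brand Z, 30 or over: 57×57/128 = 25.3828
Contributions (O − E)²/E:
  (20 − 24.9609)²/24.9609 = 0.9860
  (25 − 20.0391)²/20.0391 = 1.2281
  (11 − 14.4219)²/14.4219 = 0.8119
  (15 − 11.5781)²/11.5781 = 1.0113
  (40 − 31.6172)²/31.6172 = 2.2226
  (17 − 25.3828)²/25.3828 = 2.7685
χ² = 0.9860 + 1.2281 + 0.8119 + 1.0113 + 2.2226 + 2.7685 = 9.028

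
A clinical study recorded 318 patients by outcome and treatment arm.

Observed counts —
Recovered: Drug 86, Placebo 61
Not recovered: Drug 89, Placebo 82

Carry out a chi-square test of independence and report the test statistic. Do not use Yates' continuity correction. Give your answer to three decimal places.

1.332

Row totals: 147, 171. Column totals: 175, 143. Grand total N = 318.
Expected counts (row total × column total / N):
  Recovered, Drug: 147×175/318 = 80.8962
  Recovered, Placebo: 147×143/318 = 66.1038
  Not recovered, Drug: 171×175/318 = 94.1038
  Not recovered, Placebo: 171×143/318 = 76.8962
Contributions (O − E)²/E:
  (86 − 80.8962)²/80.8962 = 0.3220
  (61 − 66.1038)²/66.1038 = 0.3941
  (89 − 94.1038)²/94.1038 = 0.2768
  (82 − 76.8962)²/76.8962 = 0.3388
χ² = 0.3220 + 0.3941 + 0.2768 + 0.3388 = 1.332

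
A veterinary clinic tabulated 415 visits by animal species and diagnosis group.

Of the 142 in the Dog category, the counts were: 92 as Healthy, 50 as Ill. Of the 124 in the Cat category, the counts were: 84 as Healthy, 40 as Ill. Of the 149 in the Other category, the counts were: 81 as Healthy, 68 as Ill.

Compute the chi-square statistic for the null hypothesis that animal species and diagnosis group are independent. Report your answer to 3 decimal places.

Row totals: 142, 124, 149. Column totals: 257, 158. Grand total N = 415.
Expected counts (row total × column total / N):
  Dog, Healthy: 142×257/415 = 87.9373
  Dog, Ill: 142×158/415 = 54.0627
  Cat, Healthy: 124×257/415 = 76.7904
  Cat, Ill: 124×158/415 = 47.2096
  Other, Healthy: 149×257/415 = 92.2723
  Other, Ill: 149×158/415 = 56.7277
Contributions (O − E)²/E:
  (92 − 87.9373)²/87.9373 = 0.1877
  (50 − 54.0627)²/54.0627 = 0.3053
  (84 − 76.7904)²/76.7904 = 0.6769
  (40 − 47.2096)²/47.2096 = 1.1010
  (81 − 92.2723)²/92.2723 = 1.3771
  (68 − 56.7277)²/56.7277 = 2.2399
χ² = 0.1877 + 0.3053 + 0.6769 + 1.1010 + 1.3771 + 2.2399 = 5.888

5.888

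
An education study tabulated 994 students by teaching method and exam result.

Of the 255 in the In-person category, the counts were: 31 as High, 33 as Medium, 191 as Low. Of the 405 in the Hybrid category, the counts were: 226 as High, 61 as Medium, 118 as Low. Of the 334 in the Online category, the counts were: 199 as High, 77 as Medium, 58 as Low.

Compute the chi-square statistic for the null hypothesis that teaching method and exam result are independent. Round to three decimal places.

236.865

Row totals: 255, 405, 334. Column totals: 456, 171, 367. Grand total N = 994.
Expected counts (row total × column total / N):
  In-person, High: 255×456/994 = 116.9819
  In-person, Medium: 255×171/994 = 43.8682
  In-person, Low: 255×367/994 = 94.1499
  Hybrid, High: 405×456/994 = 185.7948
  Hybrid, Medium: 405×171/994 = 69.6730
  Hybrid, Low: 405×367/994 = 149.5322
  Online, High: 334×456/994 = 153.2233
  Online, Medium: 334×171/994 = 57.4588
  Online, Low: 334×367/994 = 123.3179
Contributions (O − E)²/E:
  (31 − 116.9819)²/116.9819 = 63.1968
  (33 − 43.8682)²/43.8682 = 2.6926
  (191 − 94.1499)²/94.1499 = 99.6277
  (226 − 185.7948)²/185.7948 = 8.7002
  (61 − 69.6730)²/69.6730 = 1.0796
  (118 − 149.5322)²/149.5322 = 6.6493
  (199 − 153.2233)²/153.2233 = 13.6762
  (77 − 57.4588)²/57.4588 = 6.6458
  (58 − 123.3179)²/123.3179 = 34.5970
χ² = 63.1968 + 2.6926 + 99.6277 + 8.7002 + 1.0796 + 6.6493 + 13.6762 + 6.6458 + 34.5970 = 236.865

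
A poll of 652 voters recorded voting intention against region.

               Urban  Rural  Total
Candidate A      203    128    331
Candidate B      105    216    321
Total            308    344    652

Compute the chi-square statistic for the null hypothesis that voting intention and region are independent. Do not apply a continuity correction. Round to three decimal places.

53.553

Grand total N = 652.
Expected counts (row total × column total / N):
  Candidate A, Urban: 331×308/652 = 156.3620
  Candidate A, Rural: 331×344/652 = 174.6380
  Candidate B, Urban: 321×308/652 = 151.6380
  Candidate B, Rural: 321×344/652 = 169.3620
Contributions (O − E)²/E:
  (203 − 156.3620)²/156.3620 = 13.9107
  (128 − 174.6380)²/174.6380 = 12.4549
  (105 − 151.6380)²/151.6380 = 14.3440
  (216 − 169.3620)²/169.3620 = 12.8429
χ² = 13.9107 + 12.4549 + 14.3440 + 12.8429 = 53.553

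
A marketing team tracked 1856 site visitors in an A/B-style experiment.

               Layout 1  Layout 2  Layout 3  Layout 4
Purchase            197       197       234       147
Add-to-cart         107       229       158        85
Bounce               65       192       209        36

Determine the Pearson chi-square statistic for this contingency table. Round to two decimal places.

Row totals: 775, 579, 502. Column totals: 369, 618, 601, 268. Grand total N = 1856.
Expected counts (row total × column total / N):
  Purchase, Layout 1: 775×369/1856 = 154.0814
  Purchase, Layout 2: 775×618/1856 = 258.0550
  Purchase, Layout 3: 775×601/1856 = 250.9564
  Purchase, Layout 4: 775×268/1856 = 111.9073
  Add-to-cart, Layout 1: 579×369/1856 = 115.1137
  Add-to-cart, Layout 2: 579×618/1856 = 192.7920
  Add-to-cart, Layout 3: 579×601/1856 = 187.4887
  Add-to-cart, Layout 4: 579×268/1856 = 83.6056
  Bounce, Layout 1: 502×369/1856 = 99.8050
  Bounce, Layout 2: 502×618/1856 = 167.1530
  Bounce, Layout 3: 502×601/1856 = 162.5550
  Bounce, Layout 4: 502×268/1856 = 72.4871
Contributions (O − E)²/E:
  (197 − 154.0814)²/154.0814 = 11.9548
  (197 − 258.0550)²/258.0550 = 14.4454
  (234 − 250.9564)²/250.9564 = 1.1457
  (147 − 111.9073)²/111.9073 = 11.0046
  (107 − 115.1137)²/115.1137 = 0.5719
  (229 − 192.7920)²/192.7920 = 6.8002
  (158 − 187.4887)²/187.4887 = 4.6381
  (85 − 83.6056)²/83.6056 = 0.0233
  (65 − 99.8050)²/99.8050 = 12.1375
  (192 − 167.1530)²/167.1530 = 3.6935
  (209 − 162.5550)²/162.5550 = 13.2702
  (36 − 72.4871)²/72.4871 = 18.3661
χ² = 11.9548 + 14.4454 + 1.1457 + 11.0046 + 0.5719 + 6.8002 + 4.6381 + 0.0233 + 12.1375 + 3.6935 + 13.2702 + 18.3661 = 98.05

98.05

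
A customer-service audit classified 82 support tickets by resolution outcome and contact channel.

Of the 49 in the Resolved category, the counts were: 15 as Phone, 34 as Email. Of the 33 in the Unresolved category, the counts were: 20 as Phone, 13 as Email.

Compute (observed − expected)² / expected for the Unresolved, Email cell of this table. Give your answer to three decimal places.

Row total (Unresolved) = 33; column total (Email) = 47; N = 82.
Expected count E = 33 × 47 / 82 = 18.91463.
Contribution = (O − E)²/E = (13 − 18.91463)² / 18.91463 = 1.850.

1.850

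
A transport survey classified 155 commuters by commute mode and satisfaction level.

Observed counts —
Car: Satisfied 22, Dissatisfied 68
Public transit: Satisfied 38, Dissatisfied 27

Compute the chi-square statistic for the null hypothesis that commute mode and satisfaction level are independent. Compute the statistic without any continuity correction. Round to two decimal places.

18.41

Row totals: 90, 65. Column totals: 60, 95. Grand total N = 155.
Expected counts (row total × column total / N):
  Car, Satisfied: 90×60/155 = 34.839
  Car, Dissatisfied: 90×95/155 = 55.161
  Public transit, Satisfied: 65×60/155 = 25.161
  Public transit, Dissatisfied: 65×95/155 = 39.839
Contributions (O − E)²/E:
  (22 − 34.839)²/34.839 = 4.7315
  (68 − 55.161)²/55.161 = 2.9883
  (38 − 25.161)²/25.161 = 6.5514
  (27 − 39.839)²/39.839 = 4.1377
χ² = 4.7315 + 2.9883 + 6.5514 + 4.1377 = 18.41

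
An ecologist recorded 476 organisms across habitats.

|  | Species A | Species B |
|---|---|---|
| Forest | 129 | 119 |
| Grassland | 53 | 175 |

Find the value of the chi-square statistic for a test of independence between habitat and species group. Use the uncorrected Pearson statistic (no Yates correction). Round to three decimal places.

Row totals: 248, 228. Column totals: 182, 294. Grand total N = 476.
Expected counts (row total × column total / N):
  Forest, Species A: 248×182/476 = 94.8235
  Forest, Species B: 248×294/476 = 153.1765
  Grassland, Species A: 228×182/476 = 87.1765
  Grassland, Species B: 228×294/476 = 140.8235
Contributions (O − E)²/E:
  (129 − 94.8235)²/94.8235 = 12.3180
  (119 − 153.1765)²/153.1765 = 7.6254
  (53 − 87.1765)²/87.1765 = 13.3985
  (175 − 140.8235)²/140.8235 = 8.2943
χ² = 12.3180 + 7.6254 + 13.3985 + 8.2943 = 41.636

41.636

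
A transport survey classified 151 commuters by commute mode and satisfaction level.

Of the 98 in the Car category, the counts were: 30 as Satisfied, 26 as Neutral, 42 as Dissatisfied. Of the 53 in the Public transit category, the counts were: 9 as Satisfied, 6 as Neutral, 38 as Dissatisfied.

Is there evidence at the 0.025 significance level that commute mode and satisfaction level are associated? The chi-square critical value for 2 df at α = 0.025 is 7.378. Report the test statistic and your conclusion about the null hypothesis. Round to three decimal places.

11.630; reject H₀

Row totals: 98, 53. Column totals: 39, 32, 80. Grand total N = 151.
Expected counts (row total × column total / N):
  Car, Satisfied: 98×39/151 = 25.3113
  Car, Neutral: 98×32/151 = 20.7682
  Car, Dissatisfied: 98×80/151 = 51.9205
  Public transit, Satisfied: 53×39/151 = 13.6887
  Public transit, Neutral: 53×32/151 = 11.2318
  Public transit, Dissatisfied: 53×80/151 = 28.0795
Contributions (O − E)²/E:
  (30 − 25.3113)²/25.3113 = 0.8685
  (26 − 20.7682)²/20.7682 = 1.3180
  (42 − 51.9205)²/51.9205 = 1.8955
  (9 − 13.6887)²/13.6887 = 1.6060
  (6 − 11.2318)²/11.2318 = 2.4370
  (38 − 28.0795)²/28.0795 = 3.5049
χ² = 0.8685 + 1.3180 + 1.8955 + 1.6060 + 2.4370 + 3.5049 = 11.630
df = (2−1)(3−1) = 2. Since 11.630 > 7.378, reject the null hypothesis of independence at α = 0.025.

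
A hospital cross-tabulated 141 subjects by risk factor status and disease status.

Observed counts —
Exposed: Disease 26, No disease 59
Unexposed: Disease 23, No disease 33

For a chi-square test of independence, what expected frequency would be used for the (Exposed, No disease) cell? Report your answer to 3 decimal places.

Row total (Exposed) = 85; column total (No disease) = 92; grand total N = 141.
Expected count = (row total × column total) / N = 85 × 92 / 141 = 55.461.

55.461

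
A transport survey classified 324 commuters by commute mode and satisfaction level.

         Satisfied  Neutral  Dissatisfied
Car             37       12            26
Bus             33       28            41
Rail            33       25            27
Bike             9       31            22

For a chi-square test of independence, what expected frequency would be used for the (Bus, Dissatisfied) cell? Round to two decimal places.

Row total (Bus) = 102; column total (Dissatisfied) = 116; grand total N = 324.
Expected count = (row total × column total) / N = 102 × 116 / 324 = 36.52.

36.52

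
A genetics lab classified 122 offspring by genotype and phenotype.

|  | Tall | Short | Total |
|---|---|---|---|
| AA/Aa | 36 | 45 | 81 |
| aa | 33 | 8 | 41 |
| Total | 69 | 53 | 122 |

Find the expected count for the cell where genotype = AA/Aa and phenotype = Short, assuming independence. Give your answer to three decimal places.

35.189

Row total (AA/Aa) = 81; column total (Short) = 53; grand total N = 122.
Expected count = (row total × column total) / N = 81 × 53 / 122 = 35.189.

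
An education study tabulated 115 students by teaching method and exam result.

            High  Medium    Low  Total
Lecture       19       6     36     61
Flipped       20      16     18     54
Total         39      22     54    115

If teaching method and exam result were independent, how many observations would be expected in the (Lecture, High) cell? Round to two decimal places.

20.69

Row total (Lecture) = 61; column total (High) = 39; grand total N = 115.
Expected count = (row total × column total) / N = 61 × 39 / 115 = 20.69.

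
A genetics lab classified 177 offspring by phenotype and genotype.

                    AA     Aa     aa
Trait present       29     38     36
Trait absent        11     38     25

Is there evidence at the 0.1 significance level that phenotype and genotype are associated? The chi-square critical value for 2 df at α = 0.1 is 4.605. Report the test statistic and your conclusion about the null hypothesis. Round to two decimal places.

5.48; reject H₀

Row totals: 103, 74. Column totals: 40, 76, 61. Grand total N = 177.
Expected counts (row total × column total / N):
  Trait present, AA: 103×40/177 = 23.277
  Trait present, Aa: 103×76/177 = 44.226
  Trait present, aa: 103×61/177 = 35.497
  Trait absent, AA: 74×40/177 = 16.723
  Trait absent, Aa: 74×76/177 = 31.774
  Trait absent, aa: 74×61/177 = 25.503
Contributions (O − E)²/E:
  (29 − 23.277)²/23.277 = 1.4071
  (38 − 44.226)²/44.226 = 0.8765
  (36 − 35.497)²/35.497 = 0.0071
  (11 − 16.723)²/16.723 = 1.9585
  (38 − 31.774)²/31.774 = 1.2200
  (25 − 25.503)²/25.503 = 0.0099
χ² = 1.4071 + 0.8765 + 0.0071 + 1.9585 + 1.2200 + 0.0099 = 5.48
df = (2−1)(3−1) = 2. Since 5.48 > 4.605, reject the null hypothesis of independence at α = 0.1.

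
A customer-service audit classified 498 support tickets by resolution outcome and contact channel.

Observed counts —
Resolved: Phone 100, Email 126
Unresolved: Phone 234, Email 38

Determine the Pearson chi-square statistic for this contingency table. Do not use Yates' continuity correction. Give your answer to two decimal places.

97.56

Row totals: 226, 272. Column totals: 334, 164. Grand total N = 498.
Expected counts (row total × column total / N):
  Resolved, Phone: 226×334/498 = 151.574
  Resolved, Email: 226×164/498 = 74.426
  Unresolved, Phone: 272×334/498 = 182.426
  Unresolved, Email: 272×164/498 = 89.574
Contributions (O − E)²/E:
  (100 − 151.574)²/151.574 = 17.5484
  (126 − 74.426)²/74.426 = 35.7386
  (234 − 182.426)²/182.426 = 14.5806
  (38 − 89.574)²/89.574 = 29.6947
χ² = 17.5484 + 35.7386 + 14.5806 + 29.6947 = 97.56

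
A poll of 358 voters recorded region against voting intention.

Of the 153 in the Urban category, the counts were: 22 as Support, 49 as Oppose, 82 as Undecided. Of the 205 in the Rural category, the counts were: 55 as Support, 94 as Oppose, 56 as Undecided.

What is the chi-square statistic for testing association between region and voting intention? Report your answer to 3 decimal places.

26.202

Row totals: 153, 205. Column totals: 77, 143, 138. Grand total N = 358.
Expected counts (row total × column total / N):
  Urban, Support: 153×77/358 = 32.9078
  Urban, Oppose: 153×143/358 = 61.1145
  Urban, Undecided: 153×138/358 = 58.9777
  Rural, Support: 205×77/358 = 44.0922
  Rural, Oppose: 205×143/358 = 81.8855
  Rural, Undecided: 205×138/358 = 79.0223
Contributions (O − E)²/E:
  (22 − 32.9078)²/32.9078 = 3.6156
  (49 − 61.1145)²/61.1145 = 2.4014
  (82 − 58.9777)²/58.9777 = 8.9869
  (55 − 44.0922)²/44.0922 = 2.6984
  (94 − 81.8855)²/81.8855 = 1.7923
  (56 − 79.0223)²/79.0223 = 6.7073
χ² = 3.6156 + 2.4014 + 8.9869 + 2.6984 + 1.7923 + 6.7073 = 26.202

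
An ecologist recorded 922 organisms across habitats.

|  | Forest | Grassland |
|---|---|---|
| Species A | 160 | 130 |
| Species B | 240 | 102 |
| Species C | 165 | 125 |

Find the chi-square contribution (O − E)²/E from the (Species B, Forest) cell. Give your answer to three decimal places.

Row total (Species B) = 342; column total (Forest) = 565; N = 922.
Expected count E = 342 × 565 / 922 = 209.5770.
Contribution = (O − E)²/E = (240 − 209.5770)² / 209.5770 = 4.416.

4.416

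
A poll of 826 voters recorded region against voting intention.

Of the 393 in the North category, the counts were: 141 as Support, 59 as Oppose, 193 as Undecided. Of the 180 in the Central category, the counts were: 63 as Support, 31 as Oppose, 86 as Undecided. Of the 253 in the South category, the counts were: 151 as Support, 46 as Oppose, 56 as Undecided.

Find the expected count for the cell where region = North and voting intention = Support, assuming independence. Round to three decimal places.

168.904

Row total (North) = 393; column total (Support) = 355; grand total N = 826.
Expected count = (row total × column total) / N = 393 × 355 / 826 = 168.904.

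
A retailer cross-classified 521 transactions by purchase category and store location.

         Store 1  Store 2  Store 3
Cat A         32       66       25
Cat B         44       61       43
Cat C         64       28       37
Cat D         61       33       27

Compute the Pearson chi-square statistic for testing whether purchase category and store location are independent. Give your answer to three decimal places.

Row totals: 123, 148, 129, 121. Column totals: 201, 188, 132. Grand total N = 521.
Expected counts (row total × column total / N):
  Cat A, Store 1: 123×201/521 = 47.4530
  Cat A, Store 2: 123×188/521 = 44.3839
  Cat A, Store 3: 123×132/521 = 31.1631
  Cat B, Store 1: 148×201/521 = 57.0979
  Cat B, Store 2: 148×188/521 = 53.4050
  Cat B, Store 3: 148×132/521 = 37.4971
  Cat C, Store 1: 129×201/521 = 49.7678
  Cat C, Store 2: 129×188/521 = 46.5489
  Cat C, Store 3: 129×132/521 = 32.6833
  Cat D, Store 1: 121×201/521 = 46.6814
  Cat D, Store 2: 121×188/521 = 43.6622
  Cat D, Store 3: 121×132/521 = 30.6564
Contributions (O − E)²/E:
  (32 − 47.4530)²/47.4530 = 5.0322
  (66 − 44.3839)²/44.3839 = 10.5276
  (25 − 31.1631)²/31.1631 = 1.2189
  (44 − 57.0979)²/57.0979 = 3.0046
  (61 − 53.4050)²/53.4050 = 1.0801
  (43 − 37.4971)²/37.4971 = 0.8076
  (64 − 49.7678)²/49.7678 = 4.0700
  (28 − 46.5489)²/46.5489 = 7.3914
  (37 − 32.6833)²/32.6833 = 0.5701
  (61 − 46.6814)²/46.6814 = 4.3919
  (33 − 43.6622)²/43.6622 = 2.6037
  (27 − 30.6564)²/30.6564 = 0.4361
χ² = 5.0322 + 10.5276 + 1.2189 + 3.0046 + 1.0801 + 0.8076 + 4.0700 + 7.3914 + 0.5701 + 4.3919 + 2.6037 + 0.4361 = 41.134

41.134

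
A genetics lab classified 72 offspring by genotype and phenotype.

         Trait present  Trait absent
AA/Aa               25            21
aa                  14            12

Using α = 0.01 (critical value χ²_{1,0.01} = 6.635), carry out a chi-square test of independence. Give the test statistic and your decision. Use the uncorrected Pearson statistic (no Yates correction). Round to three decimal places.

0.002; fail to reject H₀

Row totals: 46, 26. Column totals: 39, 33. Grand total N = 72.
Expected counts (row total × column total / N):
  AA/Aa, Trait present: 46×39/72 = 24.9167
  AA/Aa, Trait absent: 46×33/72 = 21.0833
  aa, Trait present: 26×39/72 = 14.0833
  aa, Trait absent: 26×33/72 = 11.9167
Contributions (O − E)²/E:
  (25 − 24.9167)²/24.9167 = 0.0003
  (21 − 21.0833)²/21.0833 = 0.0003
  (14 − 14.0833)²/14.0833 = 0.0005
  (12 − 11.9167)²/11.9167 = 0.0006
χ² = 0.0003 + 0.0003 + 0.0005 + 0.0006 = 0.002
df = (2−1)(2−1) = 1. Since 0.002 < 6.635, fail to reject the null hypothesis of independence at α = 0.01.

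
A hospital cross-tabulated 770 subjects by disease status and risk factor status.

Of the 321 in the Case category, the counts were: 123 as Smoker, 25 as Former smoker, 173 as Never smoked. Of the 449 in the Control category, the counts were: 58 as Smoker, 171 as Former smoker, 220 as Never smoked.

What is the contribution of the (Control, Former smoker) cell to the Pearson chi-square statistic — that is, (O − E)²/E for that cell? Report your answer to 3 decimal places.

Row total (Control) = 449; column total (Former smoker) = 196; N = 770.
Expected count E = 449 × 196 / 770 = 114.2909.
Contribution = (O − E)²/E = (171 − 114.2909)² / 114.2909 = 28.138.

28.138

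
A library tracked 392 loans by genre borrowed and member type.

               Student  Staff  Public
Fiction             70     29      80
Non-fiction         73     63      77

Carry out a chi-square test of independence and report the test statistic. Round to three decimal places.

Row totals: 179, 213. Column totals: 143, 92, 157. Grand total N = 392.
Expected counts (row total × column total / N):
  Fiction, Student: 179×143/392 = 65.2985
  Fiction, Staff: 179×92/392 = 42.0102
  Fiction, Public: 179×157/392 = 71.6913
  Non-fiction, Student: 213×143/392 = 77.7015
  Non-fiction, Staff: 213×92/392 = 49.9898
  Non-fiction, Public: 213×157/392 = 85.3087
Contributions (O − E)²/E:
  (70 − 65.2985)²/65.2985 = 0.3385
  (29 − 42.0102)²/42.0102 = 4.0291
  (80 − 71.6913)²/71.6913 = 0.9629
  (73 − 77.7015)²/77.7015 = 0.2845
  (63 − 49.9898)²/49.9898 = 3.3860
  (77 − 85.3087)²/85.3087 = 0.8092
χ² = 0.3385 + 4.0291 + 0.9629 + 0.2845 + 3.3860 + 0.8092 = 9.810

9.810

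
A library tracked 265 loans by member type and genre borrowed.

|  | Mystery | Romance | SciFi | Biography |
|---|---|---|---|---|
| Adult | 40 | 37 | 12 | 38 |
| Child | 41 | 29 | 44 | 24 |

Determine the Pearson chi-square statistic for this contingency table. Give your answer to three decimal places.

Row totals: 127, 138. Column totals: 81, 66, 56, 62. Grand total N = 265.
Expected counts (row total × column total / N):
  Adult, Mystery: 127×81/265 = 38.8189
  Adult, Romance: 127×66/265 = 31.6302
  Adult, SciFi: 127×56/265 = 26.8377
  Adult, Biography: 127×62/265 = 29.7132
  Child, Mystery: 138×81/265 = 42.1811
  Child, Romance: 138×66/265 = 34.3698
  Child, SciFi: 138×56/265 = 29.1623
  Child, Biography: 138×62/265 = 32.2868
Contributions (O − E)²/E:
  (40 − 38.8189)²/38.8189 = 0.0359
  (37 − 31.6302)²/31.6302 = 0.9116
  (12 − 26.8377)²/26.8377 = 8.2033
  (38 − 29.7132)²/29.7132 = 2.3111
  (41 − 42.1811)²/42.1811 = 0.0331
  (29 − 34.3698)²/34.3698 = 0.8390
  (44 − 29.1623)²/29.1623 = 7.5494
  (24 − 32.2868)²/32.2868 = 2.1269
χ² = 0.0359 + 0.9116 + 8.2033 + 2.3111 + 0.0331 + 0.8390 + 7.5494 + 2.1269 = 22.010

22.010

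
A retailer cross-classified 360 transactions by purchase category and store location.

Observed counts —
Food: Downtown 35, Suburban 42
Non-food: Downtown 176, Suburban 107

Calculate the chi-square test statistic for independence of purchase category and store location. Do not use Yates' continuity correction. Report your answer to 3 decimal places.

6.989

Row totals: 77, 283. Column totals: 211, 149. Grand total N = 360.
Expected counts (row total × column total / N):
  Food, Downtown: 77×211/360 = 45.1306
  Food, Suburban: 77×149/360 = 31.8694
  Non-food, Downtown: 283×211/360 = 165.8694
  Non-food, Suburban: 283×149/360 = 117.1306
Contributions (O − E)²/E:
  (35 − 45.1306)²/45.1306 = 2.2740
  (42 − 31.8694)²/31.8694 = 3.2203
  (176 − 165.8694)²/165.8694 = 0.6187
  (107 − 117.1306)²/117.1306 = 0.8762
χ² = 2.2740 + 3.2203 + 0.6187 + 0.8762 = 6.989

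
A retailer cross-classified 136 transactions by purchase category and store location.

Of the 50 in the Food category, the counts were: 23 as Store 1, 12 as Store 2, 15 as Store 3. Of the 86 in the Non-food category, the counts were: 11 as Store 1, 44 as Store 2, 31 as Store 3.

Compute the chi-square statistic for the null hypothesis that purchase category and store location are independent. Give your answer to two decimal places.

19.96

Row totals: 50, 86. Column totals: 34, 56, 46. Grand total N = 136.
Expected counts (row total × column total / N):
  Food, Store 1: 50×34/136 = 12.5000
  Food, Store 2: 50×56/136 = 20.5882
  Food, Store 3: 50×46/136 = 16.9118
  Non-food, Store 1: 86×34/136 = 21.5000
  Non-food, Store 2: 86×56/136 = 35.4118
  Non-food, Store 3: 86×46/136 = 29.0882
Contributions (O − E)²/E:
  (23 − 12.5000)²/12.5000 = 8.8200
  (12 − 20.5882)²/20.5882 = 3.5825
  (15 − 16.9118)²/16.9118 = 0.2161
  (11 − 21.5000)²/21.5000 = 5.1279
  (44 − 35.4118)²/35.4118 = 2.0828
  (31 − 29.0882)²/29.0882 = 0.1257
χ² = 8.8200 + 3.5825 + 0.2161 + 5.1279 + 2.0828 + 0.1257 = 19.96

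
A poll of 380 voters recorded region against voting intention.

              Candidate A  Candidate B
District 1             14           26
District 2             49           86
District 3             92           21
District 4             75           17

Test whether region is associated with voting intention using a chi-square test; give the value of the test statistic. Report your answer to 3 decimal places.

81.695

Row totals: 40, 135, 113, 92. Column totals: 230, 150. Grand total N = 380.
Expected counts (row total × column total / N):
  District 1, Candidate A: 40×230/380 = 24.2105
  District 1, Candidate B: 40×150/380 = 15.7895
  District 2, Candidate A: 135×230/380 = 81.7105
  District 2, Candidate B: 135×150/380 = 53.2895
  District 3, Candidate A: 113×230/380 = 68.3947
  District 3, Candidate B: 113×150/380 = 44.6053
  District 4, Candidate A: 92×230/380 = 55.6842
  District 4, Candidate B: 92×150/380 = 36.3158
Contributions (O − E)²/E:
  (14 − 24.2105)²/24.2105 = 4.3062
  (26 − 15.7895)²/15.7895 = 6.6028
  (49 − 81.7105)²/81.7105 = 13.0947
  (86 − 53.2895)²/53.2895 = 20.0786
  (92 − 68.3947)²/68.3947 = 8.1470
  (21 − 44.6053)²/44.6053 = 12.4920
  (75 − 55.6842)²/55.6842 = 6.7003
  (17 − 36.3158)²/36.3158 = 10.2738
χ² = 4.3062 + 6.6028 + 13.0947 + 20.0786 + 8.1470 + 12.4920 + 6.7003 + 10.2738 = 81.695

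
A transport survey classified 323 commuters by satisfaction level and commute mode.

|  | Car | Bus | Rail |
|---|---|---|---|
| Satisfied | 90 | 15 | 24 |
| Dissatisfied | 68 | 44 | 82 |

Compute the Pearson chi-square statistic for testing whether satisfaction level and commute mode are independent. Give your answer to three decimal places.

37.491

Row totals: 129, 194. Column totals: 158, 59, 106. Grand total N = 323.
Expected counts (row total × column total / N):
  Satisfied, Car: 129×158/323 = 63.1022
  Satisfied, Bus: 129×59/323 = 23.5635
  Satisfied, Rail: 129×106/323 = 42.3344
  Dissatisfied, Car: 194×158/323 = 94.8978
  Dissatisfied, Bus: 194×59/323 = 35.4365
  Dissatisfied, Rail: 194×106/323 = 63.6656
Contributions (O − E)²/E:
  (90 − 63.1022)²/63.1022 = 11.4654
  (15 − 23.5635)²/23.5635 = 3.1122
  (24 − 42.3344)²/42.3344 = 7.9404
  (68 − 94.8978)²/94.8978 = 7.6239
  (44 − 35.4365)²/35.4365 = 2.0694
  (82 − 63.6656)²/63.6656 = 5.2799
χ² = 11.4654 + 3.1122 + 7.9404 + 7.6239 + 2.0694 + 5.2799 = 37.491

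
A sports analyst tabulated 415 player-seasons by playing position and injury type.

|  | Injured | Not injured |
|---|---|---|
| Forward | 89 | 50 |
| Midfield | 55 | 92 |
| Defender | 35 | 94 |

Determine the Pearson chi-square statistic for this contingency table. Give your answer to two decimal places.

Row totals: 139, 147, 129. Column totals: 179, 236. Grand total N = 415.
Expected counts (row total × column total / N):
  Forward, Injured: 139×179/415 = 59.954
  Forward, Not injured: 139×236/415 = 79.046
  Midfield, Injured: 147×179/415 = 63.405
  Midfield, Not injured: 147×236/415 = 83.595
  Defender, Injured: 129×179/415 = 55.641
  Defender, Not injured: 129×236/415 = 73.359
Contributions (O − E)²/E:
  (89 − 59.954)²/59.954 = 14.0720
  (50 − 79.046)²/79.046 = 10.6732
  (55 − 63.405)²/63.405 = 1.1142
  (92 − 83.595)²/83.595 = 0.8451
  (35 − 55.641)²/55.641 = 7.6571
  (94 − 73.359)²/73.359 = 5.8078
χ² = 14.0720 + 10.6732 + 1.1142 + 0.8451 + 7.6571 + 5.8078 = 40.17

40.17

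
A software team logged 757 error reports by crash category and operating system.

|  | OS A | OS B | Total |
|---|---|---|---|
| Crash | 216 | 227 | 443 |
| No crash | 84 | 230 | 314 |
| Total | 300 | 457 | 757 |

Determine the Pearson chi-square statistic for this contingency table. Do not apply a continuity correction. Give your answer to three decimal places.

Grand total N = 757.
Expected counts (row total × column total / N):
  Crash, OS A: 443×300/757 = 175.5614
  Crash, OS B: 443×457/757 = 267.4386
  No crash, OS A: 314×300/757 = 124.4386
  No crash, OS B: 314×457/757 = 189.5614
Contributions (O − E)²/E:
  (216 − 175.5614)²/175.5614 = 9.3146
  (227 − 267.4386)²/267.4386 = 6.1146
  (84 − 124.4386)²/124.4386 = 13.1413
  (230 − 189.5614)²/189.5614 = 8.6267
χ² = 9.3146 + 6.1146 + 13.1413 + 8.6267 = 37.197

37.197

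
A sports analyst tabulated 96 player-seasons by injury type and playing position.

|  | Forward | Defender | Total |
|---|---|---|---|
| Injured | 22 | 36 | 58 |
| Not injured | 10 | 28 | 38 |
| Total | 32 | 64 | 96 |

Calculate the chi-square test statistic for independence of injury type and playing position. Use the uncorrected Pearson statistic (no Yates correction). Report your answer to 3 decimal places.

1.394

Grand total N = 96.
Expected counts (row total × column total / N):
  Injured, Forward: 58×32/96 = 19.3333
  Injured, Defender: 58×64/96 = 38.6667
  Not injured, Forward: 38×32/96 = 12.6667
  Not injured, Defender: 38×64/96 = 25.3333
Contributions (O − E)²/E:
  (22 − 19.3333)²/19.3333 = 0.3678
  (36 − 38.6667)²/38.6667 = 0.1839
  (10 − 12.6667)²/12.6667 = 0.5614
  (28 − 25.3333)²/25.3333 = 0.2807
χ² = 0.3678 + 0.1839 + 0.5614 + 0.2807 = 1.394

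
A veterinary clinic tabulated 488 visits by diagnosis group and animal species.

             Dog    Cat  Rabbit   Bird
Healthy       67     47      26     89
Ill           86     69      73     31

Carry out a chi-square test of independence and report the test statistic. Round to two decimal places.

Row totals: 229, 259. Column totals: 153, 116, 99, 120. Grand total N = 488.
Expected counts (row total × column total / N):
  Healthy, Dog: 229×153/488 = 71.797
  Healthy, Cat: 229×116/488 = 54.434
  Healthy, Rabbit: 229×99/488 = 46.457
  Healthy, Bird: 229×120/488 = 56.311
  Ill, Dog: 259×153/488 = 81.203
  Ill, Cat: 259×116/488 = 61.566
  Ill, Rabbit: 259×99/488 = 52.543
  Ill, Bird: 259×120/488 = 63.689
Contributions (O − E)²/E:
  (67 − 71.797)²/71.797 = 0.3205
  (47 − 54.434)²/54.434 = 1.0153
  (26 − 46.457)²/46.457 = 9.0081
  (89 − 56.311)²/56.311 = 18.9762
  (86 − 81.203)²/81.203 = 0.2834
  (69 − 61.566)²/61.566 = 0.8976
  (73 − 52.543)²/52.543 = 7.9647
  (31 − 63.689)²/63.689 = 16.7779
χ² = 0.3205 + 1.0153 + 9.0081 + 18.9762 + 0.2834 + 0.8976 + 7.9647 + 16.7779 = 55.24

55.24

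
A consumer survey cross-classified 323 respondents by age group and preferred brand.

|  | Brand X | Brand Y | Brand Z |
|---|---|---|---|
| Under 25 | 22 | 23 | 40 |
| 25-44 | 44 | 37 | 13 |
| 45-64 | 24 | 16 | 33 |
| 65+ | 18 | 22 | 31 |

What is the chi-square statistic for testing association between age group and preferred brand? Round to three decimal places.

30.891

Row totals: 85, 94, 73, 71. Column totals: 108, 98, 117. Grand total N = 323.
Expected counts (row total × column total / N):
  Under 25, Brand X: 85×108/323 = 28.4211
  Under 25, Brand Y: 85×98/323 = 25.7895
  Under 25, Brand Z: 85×117/323 = 30.7895
  25-44, Brand X: 94×108/323 = 31.4303
  25-44, Brand Y: 94×98/323 = 28.5201
  25-44, Brand Z: 94×117/323 = 34.0495
  45-64, Brand X: 73×108/323 = 24.4087
  45-64, Brand Y: 73×98/323 = 22.1486
  45-64, Brand Z: 73×117/323 = 26.4427
  65+, Brand X: 71×108/323 = 23.7399
  65+, Brand Y: 71×98/323 = 21.5418
  65+, Brand Z: 71×117/323 = 25.7183
Contributions (O − E)²/E:
  (22 − 28.4211)²/28.4211 = 1.4507
  (23 − 25.7895)²/25.7895 = 0.3017
  (40 − 30.7895)²/30.7895 = 2.7553
  (44 − 31.4303)²/31.4303 = 5.0269
  (37 − 28.5201)²/28.5201 = 2.5213
  (13 − 34.0495)²/34.0495 = 13.0129
  (24 − 24.4087)²/24.4087 = 0.0068
  (16 − 22.1486)²/22.1486 = 1.7069
  (33 − 26.4427)²/26.4427 = 1.6261
  (18 − 23.7399)²/23.7399 = 1.3878
  (22 − 21.5418)²/21.5418 = 0.0097
  (31 − 25.7183)²/25.7183 = 1.0847
χ² = 1.4507 + 0.3017 + 2.7553 + 5.0269 + 2.5213 + 13.0129 + 0.0068 + 1.7069 + 1.6261 + 1.3878 + 0.0097 + 1.0847 = 30.891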